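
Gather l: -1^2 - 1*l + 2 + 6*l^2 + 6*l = 6*l^2 + 5*l + 1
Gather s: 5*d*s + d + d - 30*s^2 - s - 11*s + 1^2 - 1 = 2*d - 30*s^2 + s*(5*d - 12)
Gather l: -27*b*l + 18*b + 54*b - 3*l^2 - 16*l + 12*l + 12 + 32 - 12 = 72*b - 3*l^2 + l*(-27*b - 4) + 32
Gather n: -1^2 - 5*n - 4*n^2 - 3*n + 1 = -4*n^2 - 8*n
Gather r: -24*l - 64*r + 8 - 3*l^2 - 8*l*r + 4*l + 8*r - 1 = -3*l^2 - 20*l + r*(-8*l - 56) + 7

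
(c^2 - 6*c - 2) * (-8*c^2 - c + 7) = -8*c^4 + 47*c^3 + 29*c^2 - 40*c - 14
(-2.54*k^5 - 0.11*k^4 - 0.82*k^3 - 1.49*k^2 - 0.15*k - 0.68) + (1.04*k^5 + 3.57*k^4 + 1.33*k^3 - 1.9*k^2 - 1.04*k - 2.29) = -1.5*k^5 + 3.46*k^4 + 0.51*k^3 - 3.39*k^2 - 1.19*k - 2.97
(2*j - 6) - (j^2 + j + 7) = -j^2 + j - 13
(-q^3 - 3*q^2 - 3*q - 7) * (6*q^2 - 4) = -6*q^5 - 18*q^4 - 14*q^3 - 30*q^2 + 12*q + 28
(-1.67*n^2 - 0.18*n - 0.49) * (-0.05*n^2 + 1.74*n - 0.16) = 0.0835*n^4 - 2.8968*n^3 - 0.0215*n^2 - 0.8238*n + 0.0784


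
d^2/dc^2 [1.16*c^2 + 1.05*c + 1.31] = 2.32000000000000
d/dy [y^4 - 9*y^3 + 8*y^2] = y*(4*y^2 - 27*y + 16)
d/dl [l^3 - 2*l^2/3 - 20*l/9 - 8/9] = 3*l^2 - 4*l/3 - 20/9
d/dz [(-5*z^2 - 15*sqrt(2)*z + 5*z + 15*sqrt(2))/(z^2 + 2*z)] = 15*(-z^2 + sqrt(2)*z^2 - 2*sqrt(2)*z - 2*sqrt(2))/(z^2*(z^2 + 4*z + 4))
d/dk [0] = 0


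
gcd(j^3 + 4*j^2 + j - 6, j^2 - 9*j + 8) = j - 1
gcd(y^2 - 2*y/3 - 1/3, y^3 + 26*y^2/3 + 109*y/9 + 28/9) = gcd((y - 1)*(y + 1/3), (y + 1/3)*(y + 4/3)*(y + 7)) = y + 1/3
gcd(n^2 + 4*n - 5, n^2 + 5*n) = n + 5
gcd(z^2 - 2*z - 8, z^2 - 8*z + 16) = z - 4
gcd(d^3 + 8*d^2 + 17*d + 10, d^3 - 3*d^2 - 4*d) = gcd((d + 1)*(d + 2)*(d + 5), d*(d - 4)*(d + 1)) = d + 1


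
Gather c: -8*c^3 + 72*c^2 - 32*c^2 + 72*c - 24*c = -8*c^3 + 40*c^2 + 48*c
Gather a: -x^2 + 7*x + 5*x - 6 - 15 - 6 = -x^2 + 12*x - 27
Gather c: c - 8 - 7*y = c - 7*y - 8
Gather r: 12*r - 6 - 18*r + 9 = 3 - 6*r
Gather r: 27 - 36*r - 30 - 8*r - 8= -44*r - 11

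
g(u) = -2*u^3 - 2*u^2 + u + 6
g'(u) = -6*u^2 - 4*u + 1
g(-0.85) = 4.93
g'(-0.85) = 0.07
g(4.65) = -233.68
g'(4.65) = -147.34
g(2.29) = -26.22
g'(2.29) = -39.62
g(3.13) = -71.79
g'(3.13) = -70.30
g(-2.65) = 26.52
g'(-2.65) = -30.54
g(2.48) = -34.33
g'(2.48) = -45.82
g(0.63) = 5.34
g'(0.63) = -3.90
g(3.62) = -111.46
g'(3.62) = -92.11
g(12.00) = -3726.00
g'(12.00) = -911.00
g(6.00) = -492.00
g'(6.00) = -239.00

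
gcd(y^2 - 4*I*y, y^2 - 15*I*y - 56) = 1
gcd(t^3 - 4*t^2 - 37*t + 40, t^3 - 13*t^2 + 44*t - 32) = t^2 - 9*t + 8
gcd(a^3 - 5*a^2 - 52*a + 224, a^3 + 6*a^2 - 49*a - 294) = a + 7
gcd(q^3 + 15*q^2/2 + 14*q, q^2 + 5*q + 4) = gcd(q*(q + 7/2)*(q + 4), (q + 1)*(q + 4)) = q + 4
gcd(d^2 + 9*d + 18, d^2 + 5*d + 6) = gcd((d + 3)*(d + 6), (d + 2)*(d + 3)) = d + 3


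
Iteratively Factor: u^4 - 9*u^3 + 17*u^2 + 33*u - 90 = (u - 3)*(u^3 - 6*u^2 - u + 30) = (u - 3)^2*(u^2 - 3*u - 10) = (u - 5)*(u - 3)^2*(u + 2)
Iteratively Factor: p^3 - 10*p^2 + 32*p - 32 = (p - 4)*(p^2 - 6*p + 8) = (p - 4)^2*(p - 2)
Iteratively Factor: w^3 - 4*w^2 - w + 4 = (w + 1)*(w^2 - 5*w + 4) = (w - 1)*(w + 1)*(w - 4)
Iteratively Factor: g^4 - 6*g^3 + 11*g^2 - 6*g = (g - 2)*(g^3 - 4*g^2 + 3*g) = (g - 2)*(g - 1)*(g^2 - 3*g) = (g - 3)*(g - 2)*(g - 1)*(g)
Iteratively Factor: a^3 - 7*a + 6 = (a + 3)*(a^2 - 3*a + 2) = (a - 1)*(a + 3)*(a - 2)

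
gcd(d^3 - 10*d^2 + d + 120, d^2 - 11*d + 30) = d - 5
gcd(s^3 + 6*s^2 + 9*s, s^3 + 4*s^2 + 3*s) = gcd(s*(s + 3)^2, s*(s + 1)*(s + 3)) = s^2 + 3*s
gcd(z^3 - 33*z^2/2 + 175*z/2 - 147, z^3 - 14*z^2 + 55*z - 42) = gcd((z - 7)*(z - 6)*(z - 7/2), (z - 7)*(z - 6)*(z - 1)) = z^2 - 13*z + 42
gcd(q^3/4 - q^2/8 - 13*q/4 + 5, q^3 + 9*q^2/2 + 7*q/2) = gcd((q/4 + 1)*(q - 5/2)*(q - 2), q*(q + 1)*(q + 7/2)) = 1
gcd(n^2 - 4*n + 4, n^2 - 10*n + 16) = n - 2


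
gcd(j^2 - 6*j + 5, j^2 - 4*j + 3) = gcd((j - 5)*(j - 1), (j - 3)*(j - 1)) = j - 1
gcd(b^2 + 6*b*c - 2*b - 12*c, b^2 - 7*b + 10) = b - 2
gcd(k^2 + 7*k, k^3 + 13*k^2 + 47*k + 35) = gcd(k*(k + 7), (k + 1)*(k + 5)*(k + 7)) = k + 7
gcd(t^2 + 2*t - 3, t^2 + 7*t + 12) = t + 3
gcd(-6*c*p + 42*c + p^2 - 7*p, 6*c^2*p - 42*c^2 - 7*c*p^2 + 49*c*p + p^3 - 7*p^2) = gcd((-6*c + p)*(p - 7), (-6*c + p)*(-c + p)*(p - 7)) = -6*c*p + 42*c + p^2 - 7*p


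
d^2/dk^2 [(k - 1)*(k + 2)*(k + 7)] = 6*k + 16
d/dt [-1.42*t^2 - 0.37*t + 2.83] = -2.84*t - 0.37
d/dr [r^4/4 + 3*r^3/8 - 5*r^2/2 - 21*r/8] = r^3 + 9*r^2/8 - 5*r - 21/8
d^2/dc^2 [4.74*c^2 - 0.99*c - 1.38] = 9.48000000000000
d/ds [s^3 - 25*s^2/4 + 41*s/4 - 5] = 3*s^2 - 25*s/2 + 41/4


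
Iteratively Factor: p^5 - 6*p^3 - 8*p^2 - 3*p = (p + 1)*(p^4 - p^3 - 5*p^2 - 3*p) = p*(p + 1)*(p^3 - p^2 - 5*p - 3) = p*(p + 1)^2*(p^2 - 2*p - 3) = p*(p + 1)^3*(p - 3)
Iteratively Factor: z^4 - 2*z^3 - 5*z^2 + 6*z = (z)*(z^3 - 2*z^2 - 5*z + 6) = z*(z + 2)*(z^2 - 4*z + 3) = z*(z - 3)*(z + 2)*(z - 1)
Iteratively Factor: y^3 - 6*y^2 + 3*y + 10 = (y + 1)*(y^2 - 7*y + 10) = (y - 5)*(y + 1)*(y - 2)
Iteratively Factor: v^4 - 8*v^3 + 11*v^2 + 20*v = (v)*(v^3 - 8*v^2 + 11*v + 20) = v*(v - 4)*(v^2 - 4*v - 5) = v*(v - 4)*(v + 1)*(v - 5)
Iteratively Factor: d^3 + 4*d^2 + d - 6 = (d + 3)*(d^2 + d - 2) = (d + 2)*(d + 3)*(d - 1)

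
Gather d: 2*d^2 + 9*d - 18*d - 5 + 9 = 2*d^2 - 9*d + 4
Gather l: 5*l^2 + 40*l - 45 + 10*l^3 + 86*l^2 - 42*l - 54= 10*l^3 + 91*l^2 - 2*l - 99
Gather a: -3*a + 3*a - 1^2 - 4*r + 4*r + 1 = 0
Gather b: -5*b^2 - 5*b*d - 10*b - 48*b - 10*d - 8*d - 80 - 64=-5*b^2 + b*(-5*d - 58) - 18*d - 144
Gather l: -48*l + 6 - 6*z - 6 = -48*l - 6*z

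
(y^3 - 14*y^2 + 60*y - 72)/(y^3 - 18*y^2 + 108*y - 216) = (y - 2)/(y - 6)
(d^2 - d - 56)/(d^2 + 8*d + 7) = (d - 8)/(d + 1)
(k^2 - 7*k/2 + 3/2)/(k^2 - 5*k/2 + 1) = (k - 3)/(k - 2)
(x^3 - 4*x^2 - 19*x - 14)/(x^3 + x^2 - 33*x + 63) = (x^3 - 4*x^2 - 19*x - 14)/(x^3 + x^2 - 33*x + 63)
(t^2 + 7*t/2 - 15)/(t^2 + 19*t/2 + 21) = (2*t - 5)/(2*t + 7)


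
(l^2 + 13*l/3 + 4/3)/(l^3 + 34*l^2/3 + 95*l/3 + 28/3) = 1/(l + 7)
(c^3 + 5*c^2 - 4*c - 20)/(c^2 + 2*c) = c + 3 - 10/c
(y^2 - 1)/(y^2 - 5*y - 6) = (y - 1)/(y - 6)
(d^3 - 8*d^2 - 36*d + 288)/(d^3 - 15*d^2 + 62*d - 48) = (d + 6)/(d - 1)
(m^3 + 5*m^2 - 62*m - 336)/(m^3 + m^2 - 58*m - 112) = (m + 6)/(m + 2)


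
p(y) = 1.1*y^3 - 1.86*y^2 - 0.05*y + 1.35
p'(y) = 3.3*y^2 - 3.72*y - 0.05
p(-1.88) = -12.44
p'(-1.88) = 18.61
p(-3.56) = -71.67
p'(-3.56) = 55.02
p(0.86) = 0.63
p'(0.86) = -0.81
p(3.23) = 18.85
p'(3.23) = 22.36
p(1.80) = 1.65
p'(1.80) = 3.95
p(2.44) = 6.13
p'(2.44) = 10.52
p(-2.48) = -26.74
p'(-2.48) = 29.47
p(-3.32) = -59.24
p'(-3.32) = 48.67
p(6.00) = 171.69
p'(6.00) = 96.43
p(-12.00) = -2166.69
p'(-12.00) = 519.79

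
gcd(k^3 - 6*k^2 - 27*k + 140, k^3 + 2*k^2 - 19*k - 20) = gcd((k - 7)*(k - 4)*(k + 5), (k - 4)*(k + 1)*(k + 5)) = k^2 + k - 20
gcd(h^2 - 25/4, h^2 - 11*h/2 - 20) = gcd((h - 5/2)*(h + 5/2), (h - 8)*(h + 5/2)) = h + 5/2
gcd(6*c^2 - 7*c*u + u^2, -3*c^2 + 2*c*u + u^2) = -c + u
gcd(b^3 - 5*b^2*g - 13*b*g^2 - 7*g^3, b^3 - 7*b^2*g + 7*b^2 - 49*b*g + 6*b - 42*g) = b - 7*g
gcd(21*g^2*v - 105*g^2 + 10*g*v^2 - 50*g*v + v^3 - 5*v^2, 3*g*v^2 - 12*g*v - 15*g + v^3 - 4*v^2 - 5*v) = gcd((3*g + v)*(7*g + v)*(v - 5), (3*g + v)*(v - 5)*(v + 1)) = 3*g*v - 15*g + v^2 - 5*v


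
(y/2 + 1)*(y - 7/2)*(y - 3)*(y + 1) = y^4/2 - 7*y^3/4 - 7*y^2/2 + 37*y/4 + 21/2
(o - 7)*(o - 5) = o^2 - 12*o + 35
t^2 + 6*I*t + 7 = (t - I)*(t + 7*I)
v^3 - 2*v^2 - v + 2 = (v - 2)*(v - 1)*(v + 1)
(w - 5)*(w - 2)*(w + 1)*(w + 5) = w^4 - w^3 - 27*w^2 + 25*w + 50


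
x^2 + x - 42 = (x - 6)*(x + 7)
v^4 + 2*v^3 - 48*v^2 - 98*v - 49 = (v - 7)*(v + 1)^2*(v + 7)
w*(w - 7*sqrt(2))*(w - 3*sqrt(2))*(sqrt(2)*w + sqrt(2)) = sqrt(2)*w^4 - 20*w^3 + sqrt(2)*w^3 - 20*w^2 + 42*sqrt(2)*w^2 + 42*sqrt(2)*w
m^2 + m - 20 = (m - 4)*(m + 5)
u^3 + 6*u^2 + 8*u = u*(u + 2)*(u + 4)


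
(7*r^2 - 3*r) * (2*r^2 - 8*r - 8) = 14*r^4 - 62*r^3 - 32*r^2 + 24*r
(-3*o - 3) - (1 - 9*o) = 6*o - 4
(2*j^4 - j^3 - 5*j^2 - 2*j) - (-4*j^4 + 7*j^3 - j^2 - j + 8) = 6*j^4 - 8*j^3 - 4*j^2 - j - 8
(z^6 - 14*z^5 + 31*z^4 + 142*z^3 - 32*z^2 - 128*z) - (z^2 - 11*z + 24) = z^6 - 14*z^5 + 31*z^4 + 142*z^3 - 33*z^2 - 117*z - 24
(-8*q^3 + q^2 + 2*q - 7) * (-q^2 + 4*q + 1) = 8*q^5 - 33*q^4 - 6*q^3 + 16*q^2 - 26*q - 7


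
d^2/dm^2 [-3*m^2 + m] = -6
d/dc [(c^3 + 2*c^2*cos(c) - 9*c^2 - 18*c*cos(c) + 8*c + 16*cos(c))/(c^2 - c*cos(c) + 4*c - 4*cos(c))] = (-3*c^4*sin(c) + c^4 + 15*c^3*sin(c) - 2*c^3*cos(c) + 8*c^3 + 84*c^2*sin(c) - 2*c^2*cos(c)^2 + 23*c^2*cos(c) - 44*c^2 - 96*c*sin(c) - 16*c*cos(c)^2 + 40*c*cos(c) + 88*cos(c)^2 - 96*cos(c))/((c + 4)^2*(c - cos(c))^2)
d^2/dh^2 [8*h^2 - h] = 16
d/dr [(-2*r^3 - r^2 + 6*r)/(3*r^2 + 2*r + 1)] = 2*(-3*r^4 - 4*r^3 - 13*r^2 - r + 3)/(9*r^4 + 12*r^3 + 10*r^2 + 4*r + 1)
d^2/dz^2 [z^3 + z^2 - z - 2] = 6*z + 2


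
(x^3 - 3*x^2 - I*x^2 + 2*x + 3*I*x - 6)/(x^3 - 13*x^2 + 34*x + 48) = (x^3 - x^2*(3 + I) + x*(2 + 3*I) - 6)/(x^3 - 13*x^2 + 34*x + 48)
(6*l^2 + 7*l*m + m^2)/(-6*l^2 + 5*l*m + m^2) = (-l - m)/(l - m)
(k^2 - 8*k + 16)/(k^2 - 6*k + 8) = (k - 4)/(k - 2)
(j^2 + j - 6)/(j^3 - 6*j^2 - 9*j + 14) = (j^2 + j - 6)/(j^3 - 6*j^2 - 9*j + 14)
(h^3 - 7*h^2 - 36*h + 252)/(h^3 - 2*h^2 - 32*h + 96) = (h^2 - 13*h + 42)/(h^2 - 8*h + 16)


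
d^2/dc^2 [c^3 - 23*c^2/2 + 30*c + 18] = 6*c - 23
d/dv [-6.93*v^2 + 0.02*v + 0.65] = 0.02 - 13.86*v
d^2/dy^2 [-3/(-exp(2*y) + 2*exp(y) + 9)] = 6*((1 - 2*exp(y))*(-exp(2*y) + 2*exp(y) + 9) - 4*(1 - exp(y))^2*exp(y))*exp(y)/(-exp(2*y) + 2*exp(y) + 9)^3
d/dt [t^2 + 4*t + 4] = 2*t + 4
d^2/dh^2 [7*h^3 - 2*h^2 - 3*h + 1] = 42*h - 4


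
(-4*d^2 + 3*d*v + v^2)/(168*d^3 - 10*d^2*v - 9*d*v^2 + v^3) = (-d + v)/(42*d^2 - 13*d*v + v^2)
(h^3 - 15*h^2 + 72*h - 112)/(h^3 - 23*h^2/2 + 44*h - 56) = 2*(h - 7)/(2*h - 7)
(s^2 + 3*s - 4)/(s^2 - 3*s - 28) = (s - 1)/(s - 7)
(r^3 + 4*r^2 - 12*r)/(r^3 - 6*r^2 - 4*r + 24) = r*(r + 6)/(r^2 - 4*r - 12)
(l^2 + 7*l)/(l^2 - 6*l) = (l + 7)/(l - 6)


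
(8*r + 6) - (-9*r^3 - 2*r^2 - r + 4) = 9*r^3 + 2*r^2 + 9*r + 2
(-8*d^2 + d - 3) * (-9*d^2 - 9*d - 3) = 72*d^4 + 63*d^3 + 42*d^2 + 24*d + 9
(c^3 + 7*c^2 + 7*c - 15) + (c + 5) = c^3 + 7*c^2 + 8*c - 10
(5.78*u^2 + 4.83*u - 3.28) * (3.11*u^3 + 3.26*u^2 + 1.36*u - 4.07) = 17.9758*u^5 + 33.8641*u^4 + 13.4058*u^3 - 27.6486*u^2 - 24.1189*u + 13.3496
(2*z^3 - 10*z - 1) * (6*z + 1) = 12*z^4 + 2*z^3 - 60*z^2 - 16*z - 1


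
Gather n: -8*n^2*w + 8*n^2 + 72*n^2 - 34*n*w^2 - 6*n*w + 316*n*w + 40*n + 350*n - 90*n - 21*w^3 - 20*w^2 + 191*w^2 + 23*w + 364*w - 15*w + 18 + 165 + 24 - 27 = n^2*(80 - 8*w) + n*(-34*w^2 + 310*w + 300) - 21*w^3 + 171*w^2 + 372*w + 180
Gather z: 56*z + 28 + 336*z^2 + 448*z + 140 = 336*z^2 + 504*z + 168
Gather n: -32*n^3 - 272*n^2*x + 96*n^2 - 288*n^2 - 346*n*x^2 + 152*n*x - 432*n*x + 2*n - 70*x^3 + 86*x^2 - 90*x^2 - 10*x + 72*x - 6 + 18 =-32*n^3 + n^2*(-272*x - 192) + n*(-346*x^2 - 280*x + 2) - 70*x^3 - 4*x^2 + 62*x + 12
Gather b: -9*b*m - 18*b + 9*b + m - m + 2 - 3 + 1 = b*(-9*m - 9)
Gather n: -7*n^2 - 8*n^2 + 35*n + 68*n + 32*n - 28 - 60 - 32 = -15*n^2 + 135*n - 120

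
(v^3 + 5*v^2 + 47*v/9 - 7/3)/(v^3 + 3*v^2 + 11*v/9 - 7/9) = (v + 3)/(v + 1)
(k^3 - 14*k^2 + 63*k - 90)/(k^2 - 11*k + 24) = (k^2 - 11*k + 30)/(k - 8)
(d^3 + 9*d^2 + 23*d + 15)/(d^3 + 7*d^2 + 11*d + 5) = (d + 3)/(d + 1)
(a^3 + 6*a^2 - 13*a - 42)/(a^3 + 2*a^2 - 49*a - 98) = (a - 3)/(a - 7)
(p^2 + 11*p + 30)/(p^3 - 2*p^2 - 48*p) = (p + 5)/(p*(p - 8))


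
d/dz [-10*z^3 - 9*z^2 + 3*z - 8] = -30*z^2 - 18*z + 3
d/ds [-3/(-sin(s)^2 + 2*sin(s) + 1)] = 6*(1 - sin(s))*cos(s)/(2*sin(s) + cos(s)^2)^2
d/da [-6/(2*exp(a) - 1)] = 12*exp(a)/(2*exp(a) - 1)^2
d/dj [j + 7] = 1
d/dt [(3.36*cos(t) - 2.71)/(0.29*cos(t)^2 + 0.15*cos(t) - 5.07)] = (0.9744*cos(t)^2 - 1.5718*cos(t) + 16.6287)*sin(t)/(0.0841*cos(t)^4 + 0.087*cos(t)^3 - 2.9181*cos(t)^2 - 1.521*cos(t) + 25.7049)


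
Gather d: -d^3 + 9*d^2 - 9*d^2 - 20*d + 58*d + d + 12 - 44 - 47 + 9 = -d^3 + 39*d - 70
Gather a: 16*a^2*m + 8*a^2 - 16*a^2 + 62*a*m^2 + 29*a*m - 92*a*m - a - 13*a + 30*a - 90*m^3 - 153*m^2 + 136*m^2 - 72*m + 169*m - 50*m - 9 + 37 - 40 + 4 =a^2*(16*m - 8) + a*(62*m^2 - 63*m + 16) - 90*m^3 - 17*m^2 + 47*m - 8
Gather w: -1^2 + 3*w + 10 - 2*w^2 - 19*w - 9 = -2*w^2 - 16*w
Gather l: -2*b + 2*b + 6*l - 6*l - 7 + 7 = 0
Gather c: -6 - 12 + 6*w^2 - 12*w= 6*w^2 - 12*w - 18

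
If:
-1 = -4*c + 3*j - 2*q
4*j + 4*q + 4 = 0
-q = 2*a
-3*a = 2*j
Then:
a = 2/7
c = 3/14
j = -3/7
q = -4/7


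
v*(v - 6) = v^2 - 6*v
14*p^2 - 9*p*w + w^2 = (-7*p + w)*(-2*p + w)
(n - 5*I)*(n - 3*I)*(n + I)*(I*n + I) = I*n^4 + 7*n^3 + I*n^3 + 7*n^2 - 7*I*n^2 + 15*n - 7*I*n + 15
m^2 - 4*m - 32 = (m - 8)*(m + 4)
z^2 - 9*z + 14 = (z - 7)*(z - 2)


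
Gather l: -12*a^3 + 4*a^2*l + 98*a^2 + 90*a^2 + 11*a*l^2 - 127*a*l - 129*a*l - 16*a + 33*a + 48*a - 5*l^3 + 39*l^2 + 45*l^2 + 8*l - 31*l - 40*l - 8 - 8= -12*a^3 + 188*a^2 + 65*a - 5*l^3 + l^2*(11*a + 84) + l*(4*a^2 - 256*a - 63) - 16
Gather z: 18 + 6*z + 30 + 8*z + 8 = 14*z + 56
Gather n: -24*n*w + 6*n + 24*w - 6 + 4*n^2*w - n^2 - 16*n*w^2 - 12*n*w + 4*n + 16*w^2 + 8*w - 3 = n^2*(4*w - 1) + n*(-16*w^2 - 36*w + 10) + 16*w^2 + 32*w - 9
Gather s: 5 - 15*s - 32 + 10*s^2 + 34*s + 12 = 10*s^2 + 19*s - 15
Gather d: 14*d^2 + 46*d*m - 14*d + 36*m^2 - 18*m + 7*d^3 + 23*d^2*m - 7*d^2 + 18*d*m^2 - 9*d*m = 7*d^3 + d^2*(23*m + 7) + d*(18*m^2 + 37*m - 14) + 36*m^2 - 18*m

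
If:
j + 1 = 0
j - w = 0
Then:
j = -1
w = -1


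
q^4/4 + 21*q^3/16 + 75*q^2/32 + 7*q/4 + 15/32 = (q/2 + 1/2)^2*(q + 3/4)*(q + 5/2)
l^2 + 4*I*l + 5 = (l - I)*(l + 5*I)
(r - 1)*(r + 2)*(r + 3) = r^3 + 4*r^2 + r - 6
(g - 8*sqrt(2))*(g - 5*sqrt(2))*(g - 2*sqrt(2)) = g^3 - 15*sqrt(2)*g^2 + 132*g - 160*sqrt(2)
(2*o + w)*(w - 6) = 2*o*w - 12*o + w^2 - 6*w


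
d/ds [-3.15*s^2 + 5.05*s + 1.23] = 5.05 - 6.3*s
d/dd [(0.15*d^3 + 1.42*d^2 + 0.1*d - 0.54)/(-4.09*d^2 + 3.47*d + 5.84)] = (-0.6135*d^4 + 1.041*d^3 + 7.9644*d^2 + 12.1684*d + 2.4578)/(16.7281*d^4 - 28.3846*d^3 - 35.7303*d^2 + 40.5296*d + 34.1056)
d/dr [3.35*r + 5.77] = 3.35000000000000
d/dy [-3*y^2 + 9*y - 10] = 9 - 6*y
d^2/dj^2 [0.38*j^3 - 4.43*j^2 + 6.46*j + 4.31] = 2.28*j - 8.86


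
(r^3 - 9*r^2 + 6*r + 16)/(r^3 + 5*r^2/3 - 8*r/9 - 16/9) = 9*(r^3 - 9*r^2 + 6*r + 16)/(9*r^3 + 15*r^2 - 8*r - 16)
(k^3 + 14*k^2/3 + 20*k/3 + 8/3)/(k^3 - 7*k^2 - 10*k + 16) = (3*k^2 + 8*k + 4)/(3*(k^2 - 9*k + 8))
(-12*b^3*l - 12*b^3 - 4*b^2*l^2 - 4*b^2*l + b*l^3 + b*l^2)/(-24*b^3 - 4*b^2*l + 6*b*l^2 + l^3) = b*(6*b*l + 6*b - l^2 - l)/(12*b^2 - 4*b*l - l^2)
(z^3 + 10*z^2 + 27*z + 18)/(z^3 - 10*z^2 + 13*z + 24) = (z^2 + 9*z + 18)/(z^2 - 11*z + 24)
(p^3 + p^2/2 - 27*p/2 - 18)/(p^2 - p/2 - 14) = (2*p^2 + 9*p + 9)/(2*p + 7)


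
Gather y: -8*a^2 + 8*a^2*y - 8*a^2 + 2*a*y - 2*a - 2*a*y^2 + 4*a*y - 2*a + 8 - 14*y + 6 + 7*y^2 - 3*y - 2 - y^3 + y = -16*a^2 - 4*a - y^3 + y^2*(7 - 2*a) + y*(8*a^2 + 6*a - 16) + 12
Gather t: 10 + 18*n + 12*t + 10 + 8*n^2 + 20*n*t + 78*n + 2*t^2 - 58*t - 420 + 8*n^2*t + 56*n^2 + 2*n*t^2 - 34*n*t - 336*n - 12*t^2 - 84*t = 64*n^2 - 240*n + t^2*(2*n - 10) + t*(8*n^2 - 14*n - 130) - 400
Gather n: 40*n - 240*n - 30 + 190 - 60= 100 - 200*n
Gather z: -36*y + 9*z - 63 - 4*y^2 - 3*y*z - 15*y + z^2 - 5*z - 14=-4*y^2 - 51*y + z^2 + z*(4 - 3*y) - 77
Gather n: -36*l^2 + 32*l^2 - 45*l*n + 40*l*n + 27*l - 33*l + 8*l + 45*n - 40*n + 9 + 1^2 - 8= -4*l^2 + 2*l + n*(5 - 5*l) + 2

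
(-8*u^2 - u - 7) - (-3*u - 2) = -8*u^2 + 2*u - 5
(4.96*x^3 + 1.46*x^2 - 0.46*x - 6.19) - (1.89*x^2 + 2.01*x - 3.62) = 4.96*x^3 - 0.43*x^2 - 2.47*x - 2.57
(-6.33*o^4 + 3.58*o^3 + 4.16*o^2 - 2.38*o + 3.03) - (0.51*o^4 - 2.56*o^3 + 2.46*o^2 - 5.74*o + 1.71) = -6.84*o^4 + 6.14*o^3 + 1.7*o^2 + 3.36*o + 1.32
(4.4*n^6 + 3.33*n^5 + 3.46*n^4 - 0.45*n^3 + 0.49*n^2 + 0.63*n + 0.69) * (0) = 0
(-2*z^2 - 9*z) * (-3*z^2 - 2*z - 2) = 6*z^4 + 31*z^3 + 22*z^2 + 18*z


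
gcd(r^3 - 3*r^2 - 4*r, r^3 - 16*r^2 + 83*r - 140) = r - 4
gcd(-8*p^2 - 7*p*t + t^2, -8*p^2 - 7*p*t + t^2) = 8*p^2 + 7*p*t - t^2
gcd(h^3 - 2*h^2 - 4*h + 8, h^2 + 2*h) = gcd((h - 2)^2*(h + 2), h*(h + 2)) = h + 2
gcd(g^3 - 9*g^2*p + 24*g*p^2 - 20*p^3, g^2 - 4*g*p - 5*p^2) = -g + 5*p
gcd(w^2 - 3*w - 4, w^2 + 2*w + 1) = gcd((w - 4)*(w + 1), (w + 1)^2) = w + 1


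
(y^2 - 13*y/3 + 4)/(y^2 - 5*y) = (y^2 - 13*y/3 + 4)/(y*(y - 5))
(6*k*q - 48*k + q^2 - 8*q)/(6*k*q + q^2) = (q - 8)/q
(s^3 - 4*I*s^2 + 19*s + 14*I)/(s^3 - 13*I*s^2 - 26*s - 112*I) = (s + I)/(s - 8*I)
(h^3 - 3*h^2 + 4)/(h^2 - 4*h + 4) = h + 1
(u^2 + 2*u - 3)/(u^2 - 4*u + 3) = (u + 3)/(u - 3)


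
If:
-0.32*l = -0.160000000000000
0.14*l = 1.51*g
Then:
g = 0.05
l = 0.50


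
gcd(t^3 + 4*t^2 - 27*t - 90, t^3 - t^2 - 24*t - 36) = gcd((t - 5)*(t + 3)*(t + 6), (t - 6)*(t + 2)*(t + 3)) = t + 3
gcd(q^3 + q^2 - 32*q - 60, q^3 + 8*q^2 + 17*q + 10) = q^2 + 7*q + 10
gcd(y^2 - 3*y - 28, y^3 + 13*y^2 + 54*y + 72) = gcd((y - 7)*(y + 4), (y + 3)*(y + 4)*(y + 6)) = y + 4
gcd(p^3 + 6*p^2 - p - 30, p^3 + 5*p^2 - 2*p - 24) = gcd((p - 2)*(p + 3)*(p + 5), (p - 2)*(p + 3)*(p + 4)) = p^2 + p - 6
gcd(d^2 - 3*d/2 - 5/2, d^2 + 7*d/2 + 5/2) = d + 1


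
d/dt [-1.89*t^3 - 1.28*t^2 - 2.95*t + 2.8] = -5.67*t^2 - 2.56*t - 2.95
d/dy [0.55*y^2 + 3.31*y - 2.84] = 1.1*y + 3.31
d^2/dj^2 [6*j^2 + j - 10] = 12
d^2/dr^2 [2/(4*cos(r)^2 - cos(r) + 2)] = 2*(64*sin(r)^4 - sin(r)^2 + 17*cos(r) - 3*cos(3*r) - 49)/(4*sin(r)^2 + cos(r) - 6)^3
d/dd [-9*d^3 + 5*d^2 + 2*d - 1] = -27*d^2 + 10*d + 2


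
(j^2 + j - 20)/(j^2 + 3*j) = (j^2 + j - 20)/(j*(j + 3))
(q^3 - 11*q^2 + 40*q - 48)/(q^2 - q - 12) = (q^2 - 7*q + 12)/(q + 3)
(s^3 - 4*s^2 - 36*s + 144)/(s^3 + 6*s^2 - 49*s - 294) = (s^2 - 10*s + 24)/(s^2 - 49)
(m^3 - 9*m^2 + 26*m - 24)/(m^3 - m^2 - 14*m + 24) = (m - 4)/(m + 4)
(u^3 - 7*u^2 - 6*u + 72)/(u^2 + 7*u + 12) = (u^2 - 10*u + 24)/(u + 4)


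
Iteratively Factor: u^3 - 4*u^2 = (u)*(u^2 - 4*u) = u^2*(u - 4)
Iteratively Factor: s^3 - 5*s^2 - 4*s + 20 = (s - 2)*(s^2 - 3*s - 10) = (s - 5)*(s - 2)*(s + 2)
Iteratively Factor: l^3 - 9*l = (l)*(l^2 - 9) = l*(l - 3)*(l + 3)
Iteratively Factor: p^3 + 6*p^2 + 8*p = (p + 2)*(p^2 + 4*p) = (p + 2)*(p + 4)*(p)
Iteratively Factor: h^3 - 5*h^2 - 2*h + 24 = (h - 3)*(h^2 - 2*h - 8) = (h - 4)*(h - 3)*(h + 2)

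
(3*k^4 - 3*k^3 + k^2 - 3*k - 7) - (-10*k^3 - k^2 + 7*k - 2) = 3*k^4 + 7*k^3 + 2*k^2 - 10*k - 5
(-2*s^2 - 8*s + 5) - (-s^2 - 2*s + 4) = -s^2 - 6*s + 1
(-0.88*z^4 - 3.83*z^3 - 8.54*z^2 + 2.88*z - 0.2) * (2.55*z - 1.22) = -2.244*z^5 - 8.6929*z^4 - 17.1044*z^3 + 17.7628*z^2 - 4.0236*z + 0.244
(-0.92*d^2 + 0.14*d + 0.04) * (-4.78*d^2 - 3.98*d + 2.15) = 4.3976*d^4 + 2.9924*d^3 - 2.7264*d^2 + 0.1418*d + 0.086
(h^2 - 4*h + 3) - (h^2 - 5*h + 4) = h - 1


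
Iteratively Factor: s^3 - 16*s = (s - 4)*(s^2 + 4*s) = (s - 4)*(s + 4)*(s)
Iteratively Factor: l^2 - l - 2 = (l + 1)*(l - 2)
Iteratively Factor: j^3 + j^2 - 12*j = (j)*(j^2 + j - 12) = j*(j - 3)*(j + 4)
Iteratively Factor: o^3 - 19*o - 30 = (o + 3)*(o^2 - 3*o - 10) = (o + 2)*(o + 3)*(o - 5)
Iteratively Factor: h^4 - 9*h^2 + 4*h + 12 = (h + 1)*(h^3 - h^2 - 8*h + 12) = (h + 1)*(h + 3)*(h^2 - 4*h + 4) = (h - 2)*(h + 1)*(h + 3)*(h - 2)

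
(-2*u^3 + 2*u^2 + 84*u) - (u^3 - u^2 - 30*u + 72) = -3*u^3 + 3*u^2 + 114*u - 72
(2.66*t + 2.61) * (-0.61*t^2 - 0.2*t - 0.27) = -1.6226*t^3 - 2.1241*t^2 - 1.2402*t - 0.7047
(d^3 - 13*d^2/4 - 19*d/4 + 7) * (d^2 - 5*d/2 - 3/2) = d^5 - 23*d^4/4 + 15*d^3/8 + 95*d^2/4 - 83*d/8 - 21/2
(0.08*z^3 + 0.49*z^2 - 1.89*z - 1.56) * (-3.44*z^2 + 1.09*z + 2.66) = -0.2752*z^5 - 1.5984*z^4 + 7.2485*z^3 + 4.6097*z^2 - 6.7278*z - 4.1496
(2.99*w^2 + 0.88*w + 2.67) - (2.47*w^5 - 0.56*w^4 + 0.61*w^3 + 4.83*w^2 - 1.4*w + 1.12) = -2.47*w^5 + 0.56*w^4 - 0.61*w^3 - 1.84*w^2 + 2.28*w + 1.55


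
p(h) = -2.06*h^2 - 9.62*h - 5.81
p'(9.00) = -46.70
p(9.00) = -259.25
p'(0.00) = -9.62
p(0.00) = -5.81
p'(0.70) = -12.50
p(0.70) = -13.55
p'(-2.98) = 2.66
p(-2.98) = 4.56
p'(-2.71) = 1.55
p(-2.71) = 5.13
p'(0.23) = -10.57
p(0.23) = -8.13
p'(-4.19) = 7.64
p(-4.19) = -1.67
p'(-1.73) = -2.49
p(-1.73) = 4.67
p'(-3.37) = 4.26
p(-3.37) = 3.21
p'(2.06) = -18.11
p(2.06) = -34.37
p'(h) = -4.12*h - 9.62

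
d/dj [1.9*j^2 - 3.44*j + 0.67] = 3.8*j - 3.44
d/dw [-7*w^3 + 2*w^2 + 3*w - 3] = -21*w^2 + 4*w + 3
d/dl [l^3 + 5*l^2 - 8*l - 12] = 3*l^2 + 10*l - 8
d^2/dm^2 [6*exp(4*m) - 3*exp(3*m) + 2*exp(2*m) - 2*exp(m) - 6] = (96*exp(3*m) - 27*exp(2*m) + 8*exp(m) - 2)*exp(m)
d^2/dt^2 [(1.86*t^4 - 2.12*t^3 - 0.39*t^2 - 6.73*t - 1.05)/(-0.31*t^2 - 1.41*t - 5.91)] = (-0.357492*t^6 - 4.878036*t^5 - 42.633432*t^4 - 246.379048*t^3 - 677.279844*t^2 + 373.058964*t - 84.592008)/(0.029791*t^6 + 0.406503*t^5 + 3.552786*t^4 + 18.302787*t^3 + 67.732146*t^2 + 147.745863*t + 206.425071)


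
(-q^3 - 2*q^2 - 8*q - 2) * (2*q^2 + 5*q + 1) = -2*q^5 - 9*q^4 - 27*q^3 - 46*q^2 - 18*q - 2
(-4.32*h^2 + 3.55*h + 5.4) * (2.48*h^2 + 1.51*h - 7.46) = -10.7136*h^4 + 2.2808*h^3 + 50.9797*h^2 - 18.329*h - 40.284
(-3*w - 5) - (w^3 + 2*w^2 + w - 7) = -w^3 - 2*w^2 - 4*w + 2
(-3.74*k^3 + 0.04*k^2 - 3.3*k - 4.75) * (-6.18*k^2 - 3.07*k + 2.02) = 23.1132*k^5 + 11.2346*k^4 + 12.7164*k^3 + 39.5668*k^2 + 7.9165*k - 9.595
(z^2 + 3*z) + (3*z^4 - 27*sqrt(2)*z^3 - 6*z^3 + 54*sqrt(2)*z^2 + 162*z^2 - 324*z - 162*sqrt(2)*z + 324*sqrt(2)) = 3*z^4 - 27*sqrt(2)*z^3 - 6*z^3 + 54*sqrt(2)*z^2 + 163*z^2 - 321*z - 162*sqrt(2)*z + 324*sqrt(2)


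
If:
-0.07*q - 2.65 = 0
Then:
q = -37.86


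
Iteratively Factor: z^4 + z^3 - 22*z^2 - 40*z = (z - 5)*(z^3 + 6*z^2 + 8*z) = z*(z - 5)*(z^2 + 6*z + 8) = z*(z - 5)*(z + 4)*(z + 2)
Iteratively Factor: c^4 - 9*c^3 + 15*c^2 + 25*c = (c)*(c^3 - 9*c^2 + 15*c + 25) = c*(c - 5)*(c^2 - 4*c - 5) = c*(c - 5)*(c + 1)*(c - 5)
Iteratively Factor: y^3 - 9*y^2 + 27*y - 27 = (y - 3)*(y^2 - 6*y + 9) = (y - 3)^2*(y - 3)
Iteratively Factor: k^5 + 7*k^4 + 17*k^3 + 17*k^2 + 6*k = (k)*(k^4 + 7*k^3 + 17*k^2 + 17*k + 6) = k*(k + 1)*(k^3 + 6*k^2 + 11*k + 6) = k*(k + 1)*(k + 3)*(k^2 + 3*k + 2) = k*(k + 1)*(k + 2)*(k + 3)*(k + 1)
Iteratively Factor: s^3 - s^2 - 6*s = (s - 3)*(s^2 + 2*s) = s*(s - 3)*(s + 2)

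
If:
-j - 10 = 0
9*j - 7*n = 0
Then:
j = -10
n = -90/7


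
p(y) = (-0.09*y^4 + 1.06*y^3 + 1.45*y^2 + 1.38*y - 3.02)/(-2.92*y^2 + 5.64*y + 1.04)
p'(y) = (5.84*y - 5.64)*(-0.09*y^4 + 1.06*y^3 + 1.45*y^2 + 1.38*y - 3.02)/(-2.92*y^2 + 5.64*y + 1.04)^2 + (-0.36*y^3 + 3.18*y^2 + 2.9*y + 1.38)/(-2.92*y^2 + 5.64*y + 1.04) = (0.5256*y^5 - 4.618*y^4 + 11.5824*y^3 + 15.5148*y^2 - 14.6208*y + 18.468)/(8.5264*y^4 - 32.9376*y^3 + 25.736*y^2 + 11.7312*y + 1.0816)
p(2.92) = -4.50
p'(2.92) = 3.16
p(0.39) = -0.79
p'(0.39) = 2.01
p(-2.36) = 0.52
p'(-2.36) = -0.24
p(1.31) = 0.99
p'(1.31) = 3.46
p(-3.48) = 0.89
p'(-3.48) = -0.40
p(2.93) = -4.47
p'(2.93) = 3.08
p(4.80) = -2.72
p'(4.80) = 0.31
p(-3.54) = 0.92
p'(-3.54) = -0.41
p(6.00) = -2.42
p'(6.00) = 0.22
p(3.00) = -4.27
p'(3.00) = 2.61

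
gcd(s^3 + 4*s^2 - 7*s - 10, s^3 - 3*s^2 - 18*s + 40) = s - 2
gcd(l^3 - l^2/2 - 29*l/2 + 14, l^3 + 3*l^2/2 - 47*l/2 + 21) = l^2 - 9*l/2 + 7/2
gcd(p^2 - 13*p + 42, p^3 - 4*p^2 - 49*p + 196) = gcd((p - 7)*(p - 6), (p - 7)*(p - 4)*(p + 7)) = p - 7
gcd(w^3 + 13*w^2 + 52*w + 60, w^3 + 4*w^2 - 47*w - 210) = w^2 + 11*w + 30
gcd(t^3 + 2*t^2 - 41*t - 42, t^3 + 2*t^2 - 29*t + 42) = t + 7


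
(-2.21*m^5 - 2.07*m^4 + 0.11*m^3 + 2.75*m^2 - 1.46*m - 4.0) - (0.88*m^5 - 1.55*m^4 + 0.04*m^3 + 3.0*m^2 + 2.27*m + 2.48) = -3.09*m^5 - 0.52*m^4 + 0.07*m^3 - 0.25*m^2 - 3.73*m - 6.48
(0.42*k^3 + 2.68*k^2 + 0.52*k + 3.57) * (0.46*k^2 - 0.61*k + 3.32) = 0.1932*k^5 + 0.9766*k^4 - 0.00120000000000009*k^3 + 10.2226*k^2 - 0.4513*k + 11.8524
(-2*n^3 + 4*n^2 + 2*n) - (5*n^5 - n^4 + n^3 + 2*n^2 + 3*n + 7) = -5*n^5 + n^4 - 3*n^3 + 2*n^2 - n - 7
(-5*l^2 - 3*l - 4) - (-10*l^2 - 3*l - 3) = 5*l^2 - 1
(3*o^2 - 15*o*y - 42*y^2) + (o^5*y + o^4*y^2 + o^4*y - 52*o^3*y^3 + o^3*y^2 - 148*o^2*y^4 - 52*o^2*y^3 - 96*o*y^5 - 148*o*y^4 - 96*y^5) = o^5*y + o^4*y^2 + o^4*y - 52*o^3*y^3 + o^3*y^2 - 148*o^2*y^4 - 52*o^2*y^3 + 3*o^2 - 96*o*y^5 - 148*o*y^4 - 15*o*y - 96*y^5 - 42*y^2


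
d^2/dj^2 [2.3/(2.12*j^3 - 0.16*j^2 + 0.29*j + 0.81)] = ((0.736 - 29.256*j)*(2.12*j^3 - 0.16*j^2 + 0.29*j + 0.81) + 2.3*(6.36*j^2 - 0.32*j + 0.29)*(12.72*j^2 - 0.64*j + 0.58))/(2.12*j^3 - 0.16*j^2 + 0.29*j + 0.81)^3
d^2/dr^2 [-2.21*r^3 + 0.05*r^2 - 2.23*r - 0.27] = 0.1 - 13.26*r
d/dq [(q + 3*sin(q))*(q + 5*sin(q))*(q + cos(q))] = -(q + 3*sin(q))*(q + 5*sin(q))*(sin(q) - 1) + (q + 3*sin(q))*(q + cos(q))*(5*cos(q) + 1) + (q + 5*sin(q))*(q + cos(q))*(3*cos(q) + 1)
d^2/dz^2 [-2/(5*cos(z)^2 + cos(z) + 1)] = 2*(100*sin(z)^4 - 31*sin(z)^2 - 79*cos(z)/4 + 15*cos(3*z)/4 - 61)/(-5*sin(z)^2 + cos(z) + 6)^3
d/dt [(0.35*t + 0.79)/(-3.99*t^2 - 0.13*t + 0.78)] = (1.3965*t^2 + 6.3042*t + 0.3757)/(15.9201*t^4 + 1.0374*t^3 - 6.2075*t^2 - 0.2028*t + 0.6084)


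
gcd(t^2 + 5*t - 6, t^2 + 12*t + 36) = t + 6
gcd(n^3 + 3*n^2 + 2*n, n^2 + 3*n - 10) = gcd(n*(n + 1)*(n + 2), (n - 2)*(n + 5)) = 1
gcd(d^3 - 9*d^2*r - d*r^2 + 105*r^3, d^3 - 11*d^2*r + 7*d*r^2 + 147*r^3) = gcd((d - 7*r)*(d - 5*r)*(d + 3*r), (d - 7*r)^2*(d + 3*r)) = -d^2 + 4*d*r + 21*r^2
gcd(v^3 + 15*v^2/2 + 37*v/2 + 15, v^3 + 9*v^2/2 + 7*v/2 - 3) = v^2 + 5*v + 6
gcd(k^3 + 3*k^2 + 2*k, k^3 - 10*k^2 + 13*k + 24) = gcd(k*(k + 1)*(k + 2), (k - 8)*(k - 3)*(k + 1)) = k + 1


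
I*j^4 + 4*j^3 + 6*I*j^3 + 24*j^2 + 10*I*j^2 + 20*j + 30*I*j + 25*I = (j + 5)*(j - 5*I)*(j + I)*(I*j + I)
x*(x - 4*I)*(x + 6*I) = x^3 + 2*I*x^2 + 24*x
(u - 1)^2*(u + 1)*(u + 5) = u^4 + 4*u^3 - 6*u^2 - 4*u + 5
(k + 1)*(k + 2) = k^2 + 3*k + 2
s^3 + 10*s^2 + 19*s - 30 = (s - 1)*(s + 5)*(s + 6)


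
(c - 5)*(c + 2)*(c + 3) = c^3 - 19*c - 30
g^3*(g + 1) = g^4 + g^3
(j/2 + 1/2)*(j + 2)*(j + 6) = j^3/2 + 9*j^2/2 + 10*j + 6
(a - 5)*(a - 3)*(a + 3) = a^3 - 5*a^2 - 9*a + 45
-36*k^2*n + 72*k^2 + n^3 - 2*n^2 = (-6*k + n)*(6*k + n)*(n - 2)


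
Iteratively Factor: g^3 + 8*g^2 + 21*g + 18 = (g + 3)*(g^2 + 5*g + 6) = (g + 3)^2*(g + 2)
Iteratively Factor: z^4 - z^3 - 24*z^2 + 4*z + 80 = (z + 2)*(z^3 - 3*z^2 - 18*z + 40) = (z - 5)*(z + 2)*(z^2 + 2*z - 8) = (z - 5)*(z + 2)*(z + 4)*(z - 2)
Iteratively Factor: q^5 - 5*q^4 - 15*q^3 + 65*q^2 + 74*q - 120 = (q + 3)*(q^4 - 8*q^3 + 9*q^2 + 38*q - 40) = (q + 2)*(q + 3)*(q^3 - 10*q^2 + 29*q - 20) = (q - 4)*(q + 2)*(q + 3)*(q^2 - 6*q + 5) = (q - 5)*(q - 4)*(q + 2)*(q + 3)*(q - 1)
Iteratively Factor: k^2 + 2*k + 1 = (k + 1)*(k + 1)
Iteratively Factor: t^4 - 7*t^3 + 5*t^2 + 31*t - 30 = (t + 2)*(t^3 - 9*t^2 + 23*t - 15) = (t - 5)*(t + 2)*(t^2 - 4*t + 3) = (t - 5)*(t - 3)*(t + 2)*(t - 1)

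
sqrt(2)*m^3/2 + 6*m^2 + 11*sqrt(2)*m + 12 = (m + 2*sqrt(2))*(m + 3*sqrt(2))*(sqrt(2)*m/2 + 1)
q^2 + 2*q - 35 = (q - 5)*(q + 7)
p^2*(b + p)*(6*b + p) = 6*b^2*p^2 + 7*b*p^3 + p^4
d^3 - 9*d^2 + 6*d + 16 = (d - 8)*(d - 2)*(d + 1)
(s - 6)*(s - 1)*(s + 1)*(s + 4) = s^4 - 2*s^3 - 25*s^2 + 2*s + 24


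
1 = 1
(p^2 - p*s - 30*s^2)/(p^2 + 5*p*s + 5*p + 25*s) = (p - 6*s)/(p + 5)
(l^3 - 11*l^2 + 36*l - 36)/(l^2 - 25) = (l^3 - 11*l^2 + 36*l - 36)/(l^2 - 25)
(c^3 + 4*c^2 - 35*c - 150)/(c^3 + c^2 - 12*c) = (c^3 + 4*c^2 - 35*c - 150)/(c*(c^2 + c - 12))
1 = 1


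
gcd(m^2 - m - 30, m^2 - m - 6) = 1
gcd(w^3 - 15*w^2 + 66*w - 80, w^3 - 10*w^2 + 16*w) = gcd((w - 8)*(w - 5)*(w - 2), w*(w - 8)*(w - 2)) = w^2 - 10*w + 16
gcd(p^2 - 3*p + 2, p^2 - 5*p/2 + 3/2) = p - 1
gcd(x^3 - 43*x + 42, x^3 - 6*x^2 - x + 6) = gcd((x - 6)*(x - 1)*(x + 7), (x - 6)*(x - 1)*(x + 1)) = x^2 - 7*x + 6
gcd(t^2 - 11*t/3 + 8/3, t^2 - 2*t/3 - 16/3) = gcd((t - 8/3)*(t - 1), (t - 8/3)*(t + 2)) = t - 8/3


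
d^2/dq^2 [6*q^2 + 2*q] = 12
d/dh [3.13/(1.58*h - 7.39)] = -4.9454/(1.58*h - 7.39)^2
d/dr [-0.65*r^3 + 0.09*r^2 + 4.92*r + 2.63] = -1.95*r^2 + 0.18*r + 4.92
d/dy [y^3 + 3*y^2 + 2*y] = 3*y^2 + 6*y + 2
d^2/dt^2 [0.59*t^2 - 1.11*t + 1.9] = 1.18000000000000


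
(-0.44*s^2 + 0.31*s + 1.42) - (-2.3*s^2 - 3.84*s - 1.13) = 1.86*s^2 + 4.15*s + 2.55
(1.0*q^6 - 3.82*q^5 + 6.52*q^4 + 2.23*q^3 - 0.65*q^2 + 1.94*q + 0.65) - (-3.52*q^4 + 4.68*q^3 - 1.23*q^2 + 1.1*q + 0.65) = 1.0*q^6 - 3.82*q^5 + 10.04*q^4 - 2.45*q^3 + 0.58*q^2 + 0.84*q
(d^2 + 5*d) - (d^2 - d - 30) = 6*d + 30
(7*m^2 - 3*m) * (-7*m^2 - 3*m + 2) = -49*m^4 + 23*m^2 - 6*m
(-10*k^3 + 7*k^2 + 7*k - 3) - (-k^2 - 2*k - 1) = -10*k^3 + 8*k^2 + 9*k - 2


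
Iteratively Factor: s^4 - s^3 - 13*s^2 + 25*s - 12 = (s + 4)*(s^3 - 5*s^2 + 7*s - 3) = (s - 1)*(s + 4)*(s^2 - 4*s + 3) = (s - 3)*(s - 1)*(s + 4)*(s - 1)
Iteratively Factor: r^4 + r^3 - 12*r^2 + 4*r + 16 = (r - 2)*(r^3 + 3*r^2 - 6*r - 8) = (r - 2)*(r + 4)*(r^2 - r - 2) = (r - 2)^2*(r + 4)*(r + 1)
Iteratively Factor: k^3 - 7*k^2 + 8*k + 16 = (k + 1)*(k^2 - 8*k + 16) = (k - 4)*(k + 1)*(k - 4)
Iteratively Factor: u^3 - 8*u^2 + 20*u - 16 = (u - 4)*(u^2 - 4*u + 4) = (u - 4)*(u - 2)*(u - 2)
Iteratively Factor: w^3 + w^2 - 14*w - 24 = (w + 3)*(w^2 - 2*w - 8) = (w + 2)*(w + 3)*(w - 4)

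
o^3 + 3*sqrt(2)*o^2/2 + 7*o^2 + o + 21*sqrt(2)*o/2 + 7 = (o + 7)*(o + sqrt(2)/2)*(o + sqrt(2))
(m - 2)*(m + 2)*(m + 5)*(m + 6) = m^4 + 11*m^3 + 26*m^2 - 44*m - 120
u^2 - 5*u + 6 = (u - 3)*(u - 2)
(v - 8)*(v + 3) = v^2 - 5*v - 24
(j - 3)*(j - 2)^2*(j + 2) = j^4 - 5*j^3 + 2*j^2 + 20*j - 24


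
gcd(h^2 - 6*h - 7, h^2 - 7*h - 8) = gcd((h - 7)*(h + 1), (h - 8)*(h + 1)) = h + 1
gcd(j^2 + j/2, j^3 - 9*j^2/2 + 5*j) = j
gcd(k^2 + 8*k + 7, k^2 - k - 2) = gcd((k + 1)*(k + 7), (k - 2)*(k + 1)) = k + 1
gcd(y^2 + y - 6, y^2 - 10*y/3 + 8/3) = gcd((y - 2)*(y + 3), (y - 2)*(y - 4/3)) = y - 2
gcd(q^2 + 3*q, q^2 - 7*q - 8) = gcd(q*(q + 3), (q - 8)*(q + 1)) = 1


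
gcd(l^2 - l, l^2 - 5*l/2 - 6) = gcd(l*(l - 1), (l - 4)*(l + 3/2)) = 1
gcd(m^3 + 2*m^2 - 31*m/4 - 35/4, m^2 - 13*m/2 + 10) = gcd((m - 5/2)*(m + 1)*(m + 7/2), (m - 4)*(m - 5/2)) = m - 5/2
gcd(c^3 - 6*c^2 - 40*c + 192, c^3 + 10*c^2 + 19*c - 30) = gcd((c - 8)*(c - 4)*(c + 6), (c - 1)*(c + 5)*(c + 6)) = c + 6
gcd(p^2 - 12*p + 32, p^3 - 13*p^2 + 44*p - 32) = p^2 - 12*p + 32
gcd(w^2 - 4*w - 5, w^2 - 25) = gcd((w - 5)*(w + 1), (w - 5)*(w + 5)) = w - 5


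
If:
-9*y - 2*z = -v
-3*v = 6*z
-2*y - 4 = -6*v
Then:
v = 18/25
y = 4/25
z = -9/25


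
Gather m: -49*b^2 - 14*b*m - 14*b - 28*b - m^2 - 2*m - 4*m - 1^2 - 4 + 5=-49*b^2 - 42*b - m^2 + m*(-14*b - 6)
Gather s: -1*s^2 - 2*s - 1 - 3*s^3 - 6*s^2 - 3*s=-3*s^3 - 7*s^2 - 5*s - 1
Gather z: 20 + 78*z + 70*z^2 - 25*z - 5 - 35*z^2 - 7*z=35*z^2 + 46*z + 15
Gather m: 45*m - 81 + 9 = 45*m - 72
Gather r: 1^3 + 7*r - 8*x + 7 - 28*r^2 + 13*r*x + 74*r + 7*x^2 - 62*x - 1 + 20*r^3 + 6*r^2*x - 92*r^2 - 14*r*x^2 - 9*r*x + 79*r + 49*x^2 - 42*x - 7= 20*r^3 + r^2*(6*x - 120) + r*(-14*x^2 + 4*x + 160) + 56*x^2 - 112*x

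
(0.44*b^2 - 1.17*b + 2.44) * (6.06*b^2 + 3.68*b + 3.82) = 2.6664*b^4 - 5.471*b^3 + 12.1616*b^2 + 4.5098*b + 9.3208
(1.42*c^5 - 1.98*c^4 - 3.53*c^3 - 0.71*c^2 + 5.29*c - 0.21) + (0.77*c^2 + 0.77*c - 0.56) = 1.42*c^5 - 1.98*c^4 - 3.53*c^3 + 0.0600000000000001*c^2 + 6.06*c - 0.77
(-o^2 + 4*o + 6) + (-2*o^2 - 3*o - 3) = -3*o^2 + o + 3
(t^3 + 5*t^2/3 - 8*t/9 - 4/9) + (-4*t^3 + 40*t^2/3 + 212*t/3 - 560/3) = -3*t^3 + 15*t^2 + 628*t/9 - 1684/9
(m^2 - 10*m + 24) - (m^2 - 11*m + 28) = m - 4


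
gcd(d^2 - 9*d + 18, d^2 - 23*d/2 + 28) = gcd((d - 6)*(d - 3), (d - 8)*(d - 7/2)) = 1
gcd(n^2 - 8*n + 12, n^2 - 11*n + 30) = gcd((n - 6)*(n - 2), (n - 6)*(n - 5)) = n - 6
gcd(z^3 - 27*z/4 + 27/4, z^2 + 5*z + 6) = z + 3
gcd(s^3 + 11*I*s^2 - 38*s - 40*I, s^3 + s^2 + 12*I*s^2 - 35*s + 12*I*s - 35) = s + 5*I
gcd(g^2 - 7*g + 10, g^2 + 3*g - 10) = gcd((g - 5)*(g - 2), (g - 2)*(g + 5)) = g - 2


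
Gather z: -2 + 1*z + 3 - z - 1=0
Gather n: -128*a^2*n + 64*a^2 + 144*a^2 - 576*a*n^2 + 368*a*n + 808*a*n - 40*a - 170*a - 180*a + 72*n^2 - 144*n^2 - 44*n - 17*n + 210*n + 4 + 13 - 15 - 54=208*a^2 - 390*a + n^2*(-576*a - 72) + n*(-128*a^2 + 1176*a + 149) - 52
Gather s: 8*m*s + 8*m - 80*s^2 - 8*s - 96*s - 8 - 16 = 8*m - 80*s^2 + s*(8*m - 104) - 24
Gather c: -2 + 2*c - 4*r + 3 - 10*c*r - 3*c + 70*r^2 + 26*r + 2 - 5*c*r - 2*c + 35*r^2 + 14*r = c*(-15*r - 3) + 105*r^2 + 36*r + 3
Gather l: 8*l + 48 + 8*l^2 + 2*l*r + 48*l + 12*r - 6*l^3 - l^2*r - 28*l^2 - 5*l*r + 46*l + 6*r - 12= -6*l^3 + l^2*(-r - 20) + l*(102 - 3*r) + 18*r + 36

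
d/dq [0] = 0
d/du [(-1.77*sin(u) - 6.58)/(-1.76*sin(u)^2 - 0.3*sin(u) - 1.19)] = (-3.1152*sin(u)^2 - 23.1616*sin(u) + 0.1323)*cos(u)/(3.0976*sin(u)^4 + 1.056*sin(u)^3 + 4.2788*sin(u)^2 + 0.714*sin(u) + 1.4161)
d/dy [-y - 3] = -1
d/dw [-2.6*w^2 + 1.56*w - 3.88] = 1.56 - 5.2*w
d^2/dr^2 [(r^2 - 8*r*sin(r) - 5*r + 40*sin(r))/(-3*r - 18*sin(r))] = 14*(-r^3*sin(r) + 5*r^2*sin(r) - 3*r^2*cos(2*r) - 9*r^2 + 12*r*sin(2*r) + 10*r*cos(r) + 15*r*cos(2*r) + 45*r - 10*sin(r) - 30*sin(2*r) + 6*cos(2*r) - 6)/(3*(r + 6*sin(r))^3)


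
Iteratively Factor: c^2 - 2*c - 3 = (c + 1)*(c - 3)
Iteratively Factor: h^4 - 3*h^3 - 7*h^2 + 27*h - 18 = (h - 2)*(h^3 - h^2 - 9*h + 9) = (h - 3)*(h - 2)*(h^2 + 2*h - 3) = (h - 3)*(h - 2)*(h - 1)*(h + 3)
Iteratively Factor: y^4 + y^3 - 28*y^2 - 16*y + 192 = (y - 4)*(y^3 + 5*y^2 - 8*y - 48) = (y - 4)*(y + 4)*(y^2 + y - 12) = (y - 4)*(y - 3)*(y + 4)*(y + 4)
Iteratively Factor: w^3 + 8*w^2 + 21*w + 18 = (w + 2)*(w^2 + 6*w + 9) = (w + 2)*(w + 3)*(w + 3)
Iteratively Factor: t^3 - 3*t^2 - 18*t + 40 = (t + 4)*(t^2 - 7*t + 10) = (t - 5)*(t + 4)*(t - 2)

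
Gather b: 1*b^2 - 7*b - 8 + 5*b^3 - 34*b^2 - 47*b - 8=5*b^3 - 33*b^2 - 54*b - 16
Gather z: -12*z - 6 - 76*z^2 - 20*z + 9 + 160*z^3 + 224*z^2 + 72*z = 160*z^3 + 148*z^2 + 40*z + 3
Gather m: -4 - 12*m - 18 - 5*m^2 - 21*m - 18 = -5*m^2 - 33*m - 40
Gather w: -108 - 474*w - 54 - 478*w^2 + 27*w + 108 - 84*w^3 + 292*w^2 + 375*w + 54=-84*w^3 - 186*w^2 - 72*w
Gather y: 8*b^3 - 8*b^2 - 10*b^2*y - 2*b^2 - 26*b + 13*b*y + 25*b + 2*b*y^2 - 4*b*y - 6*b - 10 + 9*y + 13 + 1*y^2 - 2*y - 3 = 8*b^3 - 10*b^2 - 7*b + y^2*(2*b + 1) + y*(-10*b^2 + 9*b + 7)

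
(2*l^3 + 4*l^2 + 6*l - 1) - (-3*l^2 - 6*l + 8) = 2*l^3 + 7*l^2 + 12*l - 9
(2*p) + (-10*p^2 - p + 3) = -10*p^2 + p + 3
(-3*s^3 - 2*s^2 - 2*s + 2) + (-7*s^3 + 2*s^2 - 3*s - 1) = -10*s^3 - 5*s + 1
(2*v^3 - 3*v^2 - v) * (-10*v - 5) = -20*v^4 + 20*v^3 + 25*v^2 + 5*v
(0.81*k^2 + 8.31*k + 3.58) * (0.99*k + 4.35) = 0.8019*k^3 + 11.7504*k^2 + 39.6927*k + 15.573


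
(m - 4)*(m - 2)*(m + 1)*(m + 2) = m^4 - 3*m^3 - 8*m^2 + 12*m + 16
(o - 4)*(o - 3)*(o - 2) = o^3 - 9*o^2 + 26*o - 24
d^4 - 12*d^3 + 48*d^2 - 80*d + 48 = (d - 6)*(d - 2)^3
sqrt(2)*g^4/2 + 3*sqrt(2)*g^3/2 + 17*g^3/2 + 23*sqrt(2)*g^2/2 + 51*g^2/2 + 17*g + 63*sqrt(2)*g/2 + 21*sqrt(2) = (g + 1)*(g + 3*sqrt(2)/2)*(g + 7*sqrt(2))*(sqrt(2)*g/2 + sqrt(2))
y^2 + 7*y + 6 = (y + 1)*(y + 6)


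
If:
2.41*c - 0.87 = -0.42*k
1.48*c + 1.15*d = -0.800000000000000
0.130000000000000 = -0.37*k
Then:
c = 0.42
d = -1.24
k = -0.35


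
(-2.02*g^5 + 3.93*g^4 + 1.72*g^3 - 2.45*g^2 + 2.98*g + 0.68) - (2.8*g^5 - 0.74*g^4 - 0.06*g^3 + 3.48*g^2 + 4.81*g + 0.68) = -4.82*g^5 + 4.67*g^4 + 1.78*g^3 - 5.93*g^2 - 1.83*g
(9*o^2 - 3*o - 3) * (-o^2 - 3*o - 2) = -9*o^4 - 24*o^3 - 6*o^2 + 15*o + 6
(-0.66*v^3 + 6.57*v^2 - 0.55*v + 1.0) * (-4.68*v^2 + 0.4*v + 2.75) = 3.0888*v^5 - 31.0116*v^4 + 3.387*v^3 + 13.1675*v^2 - 1.1125*v + 2.75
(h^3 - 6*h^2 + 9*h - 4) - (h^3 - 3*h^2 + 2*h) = -3*h^2 + 7*h - 4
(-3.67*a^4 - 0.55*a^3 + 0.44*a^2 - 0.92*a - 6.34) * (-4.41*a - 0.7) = 16.1847*a^5 + 4.9945*a^4 - 1.5554*a^3 + 3.7492*a^2 + 28.6034*a + 4.438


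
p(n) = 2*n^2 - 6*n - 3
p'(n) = 4*n - 6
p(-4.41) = 62.36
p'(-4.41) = -23.64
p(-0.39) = -0.36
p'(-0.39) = -7.56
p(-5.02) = 77.52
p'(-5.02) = -26.08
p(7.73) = 70.13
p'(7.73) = 24.92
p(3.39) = -0.36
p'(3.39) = 7.56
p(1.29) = -7.41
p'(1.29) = -0.84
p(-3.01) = 33.18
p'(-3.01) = -18.04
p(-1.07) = 5.71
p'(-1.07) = -10.28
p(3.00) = -3.00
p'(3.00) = 6.00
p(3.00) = -3.00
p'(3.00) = 6.00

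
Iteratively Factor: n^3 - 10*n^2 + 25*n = (n)*(n^2 - 10*n + 25) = n*(n - 5)*(n - 5)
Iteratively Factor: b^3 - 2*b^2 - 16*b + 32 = (b - 2)*(b^2 - 16) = (b - 4)*(b - 2)*(b + 4)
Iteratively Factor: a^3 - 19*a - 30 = (a + 3)*(a^2 - 3*a - 10) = (a - 5)*(a + 3)*(a + 2)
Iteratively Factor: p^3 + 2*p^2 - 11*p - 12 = (p + 4)*(p^2 - 2*p - 3) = (p + 1)*(p + 4)*(p - 3)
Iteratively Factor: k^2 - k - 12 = (k + 3)*(k - 4)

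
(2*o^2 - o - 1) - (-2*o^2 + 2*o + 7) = 4*o^2 - 3*o - 8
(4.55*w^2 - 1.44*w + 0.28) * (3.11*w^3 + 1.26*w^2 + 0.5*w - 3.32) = 14.1505*w^5 + 1.2546*w^4 + 1.3314*w^3 - 15.4732*w^2 + 4.9208*w - 0.9296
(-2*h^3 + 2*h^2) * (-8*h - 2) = 16*h^4 - 12*h^3 - 4*h^2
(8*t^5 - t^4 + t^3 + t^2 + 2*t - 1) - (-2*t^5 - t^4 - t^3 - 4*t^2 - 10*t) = 10*t^5 + 2*t^3 + 5*t^2 + 12*t - 1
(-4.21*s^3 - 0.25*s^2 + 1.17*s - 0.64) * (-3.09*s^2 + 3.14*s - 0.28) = 13.0089*s^5 - 12.4469*s^4 - 3.2215*s^3 + 5.7214*s^2 - 2.3372*s + 0.1792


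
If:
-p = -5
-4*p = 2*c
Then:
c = -10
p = 5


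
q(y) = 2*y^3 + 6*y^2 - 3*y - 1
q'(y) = 6*y^2 + 12*y - 3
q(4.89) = 361.66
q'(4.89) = 199.15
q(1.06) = 4.94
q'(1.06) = 16.46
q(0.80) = 1.46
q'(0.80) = 10.44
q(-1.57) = 10.76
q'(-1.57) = -7.05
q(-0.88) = 4.92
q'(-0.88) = -8.91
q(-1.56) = 10.69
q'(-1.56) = -7.12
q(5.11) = 407.21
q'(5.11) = 214.99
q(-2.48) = 12.84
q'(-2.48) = 4.14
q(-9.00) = -946.00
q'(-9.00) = 375.00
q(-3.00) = 8.00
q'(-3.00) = 15.00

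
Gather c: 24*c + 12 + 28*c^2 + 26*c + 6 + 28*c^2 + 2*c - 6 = 56*c^2 + 52*c + 12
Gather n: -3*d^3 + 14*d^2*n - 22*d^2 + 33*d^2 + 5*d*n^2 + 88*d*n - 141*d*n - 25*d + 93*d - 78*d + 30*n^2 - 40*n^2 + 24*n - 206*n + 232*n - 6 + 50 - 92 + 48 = -3*d^3 + 11*d^2 - 10*d + n^2*(5*d - 10) + n*(14*d^2 - 53*d + 50)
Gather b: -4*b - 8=-4*b - 8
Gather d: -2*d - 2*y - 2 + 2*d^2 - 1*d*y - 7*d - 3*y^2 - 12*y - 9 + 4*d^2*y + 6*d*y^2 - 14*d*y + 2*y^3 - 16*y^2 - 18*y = d^2*(4*y + 2) + d*(6*y^2 - 15*y - 9) + 2*y^3 - 19*y^2 - 32*y - 11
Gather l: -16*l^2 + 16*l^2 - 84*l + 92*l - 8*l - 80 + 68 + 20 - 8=0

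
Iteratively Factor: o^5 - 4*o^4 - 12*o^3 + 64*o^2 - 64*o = (o - 4)*(o^4 - 12*o^2 + 16*o) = (o - 4)*(o - 2)*(o^3 + 2*o^2 - 8*o) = (o - 4)*(o - 2)*(o + 4)*(o^2 - 2*o) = o*(o - 4)*(o - 2)*(o + 4)*(o - 2)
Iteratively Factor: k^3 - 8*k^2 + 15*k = (k - 5)*(k^2 - 3*k) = (k - 5)*(k - 3)*(k)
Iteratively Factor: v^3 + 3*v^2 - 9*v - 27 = (v + 3)*(v^2 - 9) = (v + 3)^2*(v - 3)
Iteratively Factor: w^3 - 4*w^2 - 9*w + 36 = (w - 4)*(w^2 - 9) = (w - 4)*(w + 3)*(w - 3)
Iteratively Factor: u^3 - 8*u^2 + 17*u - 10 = (u - 2)*(u^2 - 6*u + 5) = (u - 5)*(u - 2)*(u - 1)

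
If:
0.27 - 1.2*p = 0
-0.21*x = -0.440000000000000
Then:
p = 0.22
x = 2.10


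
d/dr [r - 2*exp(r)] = 1 - 2*exp(r)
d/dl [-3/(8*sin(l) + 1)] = 24*cos(l)/(8*sin(l) + 1)^2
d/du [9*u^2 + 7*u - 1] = 18*u + 7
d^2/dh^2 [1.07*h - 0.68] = 0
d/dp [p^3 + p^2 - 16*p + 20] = 3*p^2 + 2*p - 16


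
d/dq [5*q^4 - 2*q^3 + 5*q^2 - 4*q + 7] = 20*q^3 - 6*q^2 + 10*q - 4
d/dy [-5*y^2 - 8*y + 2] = -10*y - 8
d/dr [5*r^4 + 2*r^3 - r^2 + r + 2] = 20*r^3 + 6*r^2 - 2*r + 1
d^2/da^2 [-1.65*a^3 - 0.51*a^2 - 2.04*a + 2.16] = -9.9*a - 1.02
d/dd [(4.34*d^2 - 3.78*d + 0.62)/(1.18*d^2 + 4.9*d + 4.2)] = (25.7264*d^2 + 34.9928*d - 18.914)/(1.3924*d^4 + 11.564*d^3 + 33.922*d^2 + 41.16*d + 17.64)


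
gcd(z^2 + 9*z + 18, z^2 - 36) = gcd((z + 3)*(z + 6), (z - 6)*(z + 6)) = z + 6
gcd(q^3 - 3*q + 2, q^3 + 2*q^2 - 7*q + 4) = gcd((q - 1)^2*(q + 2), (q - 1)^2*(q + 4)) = q^2 - 2*q + 1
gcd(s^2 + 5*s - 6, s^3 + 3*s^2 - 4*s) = s - 1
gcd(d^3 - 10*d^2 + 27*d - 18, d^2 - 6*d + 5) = d - 1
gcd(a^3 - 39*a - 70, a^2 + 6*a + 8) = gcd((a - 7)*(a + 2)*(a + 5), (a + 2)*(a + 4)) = a + 2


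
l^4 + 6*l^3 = l^3*(l + 6)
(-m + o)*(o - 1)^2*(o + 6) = -m*o^3 - 4*m*o^2 + 11*m*o - 6*m + o^4 + 4*o^3 - 11*o^2 + 6*o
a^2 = a^2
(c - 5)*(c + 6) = c^2 + c - 30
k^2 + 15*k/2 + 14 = (k + 7/2)*(k + 4)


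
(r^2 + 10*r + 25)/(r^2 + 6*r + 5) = (r + 5)/(r + 1)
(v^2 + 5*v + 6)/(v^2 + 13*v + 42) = (v^2 + 5*v + 6)/(v^2 + 13*v + 42)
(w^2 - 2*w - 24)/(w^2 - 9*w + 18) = (w + 4)/(w - 3)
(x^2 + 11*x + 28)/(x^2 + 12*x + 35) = (x + 4)/(x + 5)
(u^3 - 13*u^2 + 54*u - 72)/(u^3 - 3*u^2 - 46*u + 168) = (u - 3)/(u + 7)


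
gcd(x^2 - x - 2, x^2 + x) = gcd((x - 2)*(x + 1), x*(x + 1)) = x + 1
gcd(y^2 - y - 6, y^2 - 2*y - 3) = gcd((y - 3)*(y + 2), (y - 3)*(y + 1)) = y - 3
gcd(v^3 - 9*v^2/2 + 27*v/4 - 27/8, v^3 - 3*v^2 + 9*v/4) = v^2 - 3*v + 9/4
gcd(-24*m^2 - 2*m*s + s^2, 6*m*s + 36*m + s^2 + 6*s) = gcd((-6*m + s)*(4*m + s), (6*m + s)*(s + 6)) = 1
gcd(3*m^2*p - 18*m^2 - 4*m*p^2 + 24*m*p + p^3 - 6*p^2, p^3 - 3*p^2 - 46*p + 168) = p - 6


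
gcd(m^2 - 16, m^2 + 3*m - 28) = m - 4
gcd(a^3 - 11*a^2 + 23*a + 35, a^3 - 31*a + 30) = a - 5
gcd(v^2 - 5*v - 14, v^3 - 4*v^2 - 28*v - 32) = v + 2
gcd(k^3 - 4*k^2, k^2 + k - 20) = k - 4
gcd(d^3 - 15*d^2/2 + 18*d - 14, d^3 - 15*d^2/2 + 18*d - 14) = d^3 - 15*d^2/2 + 18*d - 14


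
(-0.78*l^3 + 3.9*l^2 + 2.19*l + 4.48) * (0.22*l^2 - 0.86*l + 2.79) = -0.1716*l^5 + 1.5288*l^4 - 5.0484*l^3 + 9.9832*l^2 + 2.2573*l + 12.4992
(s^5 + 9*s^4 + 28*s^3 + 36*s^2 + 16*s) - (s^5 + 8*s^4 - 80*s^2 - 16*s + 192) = s^4 + 28*s^3 + 116*s^2 + 32*s - 192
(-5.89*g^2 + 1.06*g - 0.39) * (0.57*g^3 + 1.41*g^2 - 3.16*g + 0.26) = -3.3573*g^5 - 7.7007*g^4 + 19.8847*g^3 - 5.4309*g^2 + 1.508*g - 0.1014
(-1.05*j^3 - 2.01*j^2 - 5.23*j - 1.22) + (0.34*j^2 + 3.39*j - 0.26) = -1.05*j^3 - 1.67*j^2 - 1.84*j - 1.48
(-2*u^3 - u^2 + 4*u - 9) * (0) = 0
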